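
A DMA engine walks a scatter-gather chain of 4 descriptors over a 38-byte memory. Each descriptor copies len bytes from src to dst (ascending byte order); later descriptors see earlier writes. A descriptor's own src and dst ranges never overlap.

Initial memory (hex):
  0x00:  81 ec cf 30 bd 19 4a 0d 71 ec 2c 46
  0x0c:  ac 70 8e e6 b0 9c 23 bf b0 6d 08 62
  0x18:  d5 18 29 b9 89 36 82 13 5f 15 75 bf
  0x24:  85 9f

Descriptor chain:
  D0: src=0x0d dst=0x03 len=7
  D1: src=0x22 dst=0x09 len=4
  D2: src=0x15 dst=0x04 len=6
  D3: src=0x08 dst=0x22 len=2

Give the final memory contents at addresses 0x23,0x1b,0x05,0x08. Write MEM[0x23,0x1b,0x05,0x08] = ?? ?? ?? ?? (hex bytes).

[0] 0x0d->0x03 len=7 : 70 8e e6 b0 9c 23 bf
[1] 0x22->0x09 len=4 : 75 bf 85 9f
[2] 0x15->0x04 len=6 : 6d 08 62 d5 18 29
[3] 0x08->0x22 len=2 : 18 29
query mem[0x23]=0x29, mem[0x1b]=0xb9, mem[0x05]=0x08, mem[0x08]=0x18

MEM[0x23,0x1b,0x05,0x08] = 29 b9 08 18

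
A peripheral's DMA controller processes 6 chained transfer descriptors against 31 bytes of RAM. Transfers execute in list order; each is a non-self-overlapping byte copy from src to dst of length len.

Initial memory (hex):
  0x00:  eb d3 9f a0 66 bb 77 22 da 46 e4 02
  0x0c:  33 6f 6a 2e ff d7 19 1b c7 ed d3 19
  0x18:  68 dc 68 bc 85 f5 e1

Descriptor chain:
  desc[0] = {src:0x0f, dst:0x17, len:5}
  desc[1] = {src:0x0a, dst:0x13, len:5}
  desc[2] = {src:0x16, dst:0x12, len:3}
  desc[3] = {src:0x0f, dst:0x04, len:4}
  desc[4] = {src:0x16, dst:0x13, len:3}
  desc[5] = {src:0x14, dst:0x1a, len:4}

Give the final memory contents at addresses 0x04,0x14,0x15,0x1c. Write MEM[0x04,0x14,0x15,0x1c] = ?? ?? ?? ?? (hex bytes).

MEM[0x04,0x14,0x15,0x1c] = 2e 6a ff 6f

[0] 0x0f->0x17 len=5 : 2e ff d7 19 1b
[1] 0x0a->0x13 len=5 : e4 02 33 6f 6a
[2] 0x16->0x12 len=3 : 6f 6a ff
[3] 0x0f->0x04 len=4 : 2e ff d7 6f
[4] 0x16->0x13 len=3 : 6f 6a ff
[5] 0x14->0x1a len=4 : 6a ff 6f 6a
query mem[0x04]=0x2e, mem[0x14]=0x6a, mem[0x15]=0xff, mem[0x1c]=0x6f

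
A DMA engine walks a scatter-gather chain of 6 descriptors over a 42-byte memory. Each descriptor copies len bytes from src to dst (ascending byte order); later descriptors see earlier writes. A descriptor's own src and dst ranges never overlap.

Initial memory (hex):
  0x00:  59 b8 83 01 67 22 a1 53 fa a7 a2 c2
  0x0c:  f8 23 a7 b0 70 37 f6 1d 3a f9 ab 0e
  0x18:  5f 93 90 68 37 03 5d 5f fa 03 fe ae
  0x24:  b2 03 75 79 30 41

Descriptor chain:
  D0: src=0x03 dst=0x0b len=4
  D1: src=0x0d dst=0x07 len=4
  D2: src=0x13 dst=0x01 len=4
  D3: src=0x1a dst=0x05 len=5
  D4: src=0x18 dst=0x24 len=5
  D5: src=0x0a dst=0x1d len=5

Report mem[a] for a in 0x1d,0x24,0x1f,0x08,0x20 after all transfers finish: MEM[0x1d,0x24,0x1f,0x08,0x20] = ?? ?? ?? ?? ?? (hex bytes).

[0] 0x03->0x0b len=4 : 01 67 22 a1
[1] 0x0d->0x07 len=4 : 22 a1 b0 70
[2] 0x13->0x01 len=4 : 1d 3a f9 ab
[3] 0x1a->0x05 len=5 : 90 68 37 03 5d
[4] 0x18->0x24 len=5 : 5f 93 90 68 37
[5] 0x0a->0x1d len=5 : 70 01 67 22 a1
query mem[0x1d]=0x70, mem[0x24]=0x5f, mem[0x1f]=0x67, mem[0x08]=0x03, mem[0x20]=0x22

MEM[0x1d,0x24,0x1f,0x08,0x20] = 70 5f 67 03 22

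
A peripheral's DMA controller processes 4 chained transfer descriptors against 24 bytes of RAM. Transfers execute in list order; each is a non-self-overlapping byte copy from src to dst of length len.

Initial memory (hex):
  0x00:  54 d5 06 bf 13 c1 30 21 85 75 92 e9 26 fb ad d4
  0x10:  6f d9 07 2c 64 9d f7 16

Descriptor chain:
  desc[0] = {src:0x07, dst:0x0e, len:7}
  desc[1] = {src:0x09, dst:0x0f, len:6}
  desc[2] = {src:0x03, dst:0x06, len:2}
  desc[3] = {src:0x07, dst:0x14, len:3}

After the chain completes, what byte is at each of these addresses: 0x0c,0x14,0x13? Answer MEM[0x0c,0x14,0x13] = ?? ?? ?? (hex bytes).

MEM[0x0c,0x14,0x13] = 26 13 fb

  after D0: wrote 7B at 0x0e = 21857592e926fb
  after D1: wrote 6B at 0x0f = 7592e926fb21
  after D2: wrote 2B at 0x06 = bf13
  after D3: wrote 3B at 0x14 = 138575
query mem[0x0c]=0x26, mem[0x14]=0x13, mem[0x13]=0xfb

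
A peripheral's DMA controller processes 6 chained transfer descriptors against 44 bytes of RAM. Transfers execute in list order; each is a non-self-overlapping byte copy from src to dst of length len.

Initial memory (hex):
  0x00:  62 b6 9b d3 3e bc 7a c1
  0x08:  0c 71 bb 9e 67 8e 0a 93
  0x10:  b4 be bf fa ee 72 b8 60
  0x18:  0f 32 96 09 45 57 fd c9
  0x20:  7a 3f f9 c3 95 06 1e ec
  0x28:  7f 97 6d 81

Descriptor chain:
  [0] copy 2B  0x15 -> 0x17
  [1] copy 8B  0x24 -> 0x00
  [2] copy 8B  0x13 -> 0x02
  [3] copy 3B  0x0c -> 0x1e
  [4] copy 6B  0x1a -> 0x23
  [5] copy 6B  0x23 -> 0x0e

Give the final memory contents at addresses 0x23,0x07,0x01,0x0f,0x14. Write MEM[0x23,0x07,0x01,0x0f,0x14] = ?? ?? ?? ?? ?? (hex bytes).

  after D0: wrote 2B at 0x17 = 72b8
  after D1: wrote 8B at 0x00 = 95061eec7f976d81
  after D2: wrote 8B at 0x02 = faee72b872b83296
  after D3: wrote 3B at 0x1e = 678e0a
  after D4: wrote 6B at 0x23 = 96094557678e
  after D5: wrote 6B at 0x0e = 96094557678e
query mem[0x23]=0x96, mem[0x07]=0xb8, mem[0x01]=0x06, mem[0x0f]=0x09, mem[0x14]=0xee

MEM[0x23,0x07,0x01,0x0f,0x14] = 96 b8 06 09 ee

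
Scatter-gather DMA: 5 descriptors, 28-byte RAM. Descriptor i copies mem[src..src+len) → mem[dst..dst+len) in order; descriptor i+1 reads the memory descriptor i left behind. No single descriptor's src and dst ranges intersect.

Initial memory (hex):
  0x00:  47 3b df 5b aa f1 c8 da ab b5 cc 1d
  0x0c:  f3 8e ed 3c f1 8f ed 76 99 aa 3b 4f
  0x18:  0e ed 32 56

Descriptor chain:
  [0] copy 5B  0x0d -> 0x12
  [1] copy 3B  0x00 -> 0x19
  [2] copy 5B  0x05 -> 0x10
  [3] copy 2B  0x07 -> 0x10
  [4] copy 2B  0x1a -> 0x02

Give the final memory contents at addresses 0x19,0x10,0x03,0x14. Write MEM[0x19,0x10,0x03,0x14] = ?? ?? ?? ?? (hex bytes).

MEM[0x19,0x10,0x03,0x14] = 47 da df b5

#0 dst[0x12+5] := {0x8e,0xed,0x3c,0xf1,0x8f}
#1 dst[0x19+3] := {0x47,0x3b,0xdf}
#2 dst[0x10+5] := {0xf1,0xc8,0xda,0xab,0xb5}
#3 dst[0x10+2] := {0xda,0xab}
#4 dst[0x02+2] := {0x3b,0xdf}
query mem[0x19]=0x47, mem[0x10]=0xda, mem[0x03]=0xdf, mem[0x14]=0xb5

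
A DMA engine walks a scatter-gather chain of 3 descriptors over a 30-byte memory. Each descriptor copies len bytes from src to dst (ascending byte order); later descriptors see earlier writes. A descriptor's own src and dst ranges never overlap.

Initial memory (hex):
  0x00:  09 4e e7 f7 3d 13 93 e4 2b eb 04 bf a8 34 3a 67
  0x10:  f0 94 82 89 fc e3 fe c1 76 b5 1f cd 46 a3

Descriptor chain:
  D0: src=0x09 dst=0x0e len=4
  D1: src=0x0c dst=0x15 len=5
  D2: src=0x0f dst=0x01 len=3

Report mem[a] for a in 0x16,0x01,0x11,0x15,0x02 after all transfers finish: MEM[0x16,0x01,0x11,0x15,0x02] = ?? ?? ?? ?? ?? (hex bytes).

#0 dst[0x0e+4] := {0xeb,0x04,0xbf,0xa8}
#1 dst[0x15+5] := {0xa8,0x34,0xeb,0x04,0xbf}
#2 dst[0x01+3] := {0x04,0xbf,0xa8}
query mem[0x16]=0x34, mem[0x01]=0x04, mem[0x11]=0xa8, mem[0x15]=0xa8, mem[0x02]=0xbf

MEM[0x16,0x01,0x11,0x15,0x02] = 34 04 a8 a8 bf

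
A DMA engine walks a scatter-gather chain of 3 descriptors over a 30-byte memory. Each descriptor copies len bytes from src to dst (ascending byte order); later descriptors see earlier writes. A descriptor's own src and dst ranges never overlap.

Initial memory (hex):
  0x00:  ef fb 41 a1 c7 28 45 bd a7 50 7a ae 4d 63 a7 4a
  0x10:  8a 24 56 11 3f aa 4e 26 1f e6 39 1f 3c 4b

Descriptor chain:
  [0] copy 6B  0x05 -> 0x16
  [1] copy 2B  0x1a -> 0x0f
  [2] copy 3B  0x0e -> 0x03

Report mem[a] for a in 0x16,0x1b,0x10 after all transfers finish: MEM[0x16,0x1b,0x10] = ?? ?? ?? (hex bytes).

#0 dst[0x16+6] := {0x28,0x45,0xbd,0xa7,0x50,0x7a}
#1 dst[0x0f+2] := {0x50,0x7a}
#2 dst[0x03+3] := {0xa7,0x50,0x7a}
query mem[0x16]=0x28, mem[0x1b]=0x7a, mem[0x10]=0x7a

MEM[0x16,0x1b,0x10] = 28 7a 7a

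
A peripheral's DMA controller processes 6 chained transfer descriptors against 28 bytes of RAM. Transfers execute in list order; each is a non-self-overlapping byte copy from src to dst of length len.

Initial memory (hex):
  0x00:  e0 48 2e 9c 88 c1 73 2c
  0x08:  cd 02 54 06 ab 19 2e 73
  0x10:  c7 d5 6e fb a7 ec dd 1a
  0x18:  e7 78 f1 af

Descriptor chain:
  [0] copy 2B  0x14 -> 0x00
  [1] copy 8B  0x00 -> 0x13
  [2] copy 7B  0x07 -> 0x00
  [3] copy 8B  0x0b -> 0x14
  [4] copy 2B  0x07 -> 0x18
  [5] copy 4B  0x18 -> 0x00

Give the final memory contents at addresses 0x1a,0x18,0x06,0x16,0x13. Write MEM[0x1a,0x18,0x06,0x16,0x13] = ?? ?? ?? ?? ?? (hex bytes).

MEM[0x1a,0x18,0x06,0x16,0x13] = d5 2c 19 19 a7

[0] 0x14->0x00 len=2 : a7 ec
[1] 0x00->0x13 len=8 : a7 ec 2e 9c 88 c1 73 2c
[2] 0x07->0x00 len=7 : 2c cd 02 54 06 ab 19
[3] 0x0b->0x14 len=8 : 06 ab 19 2e 73 c7 d5 6e
[4] 0x07->0x18 len=2 : 2c cd
[5] 0x18->0x00 len=4 : 2c cd d5 6e
query mem[0x1a]=0xd5, mem[0x18]=0x2c, mem[0x06]=0x19, mem[0x16]=0x19, mem[0x13]=0xa7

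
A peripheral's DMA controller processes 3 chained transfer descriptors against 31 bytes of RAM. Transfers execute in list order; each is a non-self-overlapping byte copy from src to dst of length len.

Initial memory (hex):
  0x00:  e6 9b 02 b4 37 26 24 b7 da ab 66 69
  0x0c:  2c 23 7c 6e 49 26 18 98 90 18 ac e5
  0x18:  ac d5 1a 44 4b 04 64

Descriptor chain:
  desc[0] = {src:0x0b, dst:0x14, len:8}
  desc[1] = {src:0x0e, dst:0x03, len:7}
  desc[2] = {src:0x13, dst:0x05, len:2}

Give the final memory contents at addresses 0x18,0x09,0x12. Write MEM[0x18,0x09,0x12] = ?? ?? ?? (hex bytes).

[0] 0x0b->0x14 len=8 : 69 2c 23 7c 6e 49 26 18
[1] 0x0e->0x03 len=7 : 7c 6e 49 26 18 98 69
[2] 0x13->0x05 len=2 : 98 69
query mem[0x18]=0x6e, mem[0x09]=0x69, mem[0x12]=0x18

MEM[0x18,0x09,0x12] = 6e 69 18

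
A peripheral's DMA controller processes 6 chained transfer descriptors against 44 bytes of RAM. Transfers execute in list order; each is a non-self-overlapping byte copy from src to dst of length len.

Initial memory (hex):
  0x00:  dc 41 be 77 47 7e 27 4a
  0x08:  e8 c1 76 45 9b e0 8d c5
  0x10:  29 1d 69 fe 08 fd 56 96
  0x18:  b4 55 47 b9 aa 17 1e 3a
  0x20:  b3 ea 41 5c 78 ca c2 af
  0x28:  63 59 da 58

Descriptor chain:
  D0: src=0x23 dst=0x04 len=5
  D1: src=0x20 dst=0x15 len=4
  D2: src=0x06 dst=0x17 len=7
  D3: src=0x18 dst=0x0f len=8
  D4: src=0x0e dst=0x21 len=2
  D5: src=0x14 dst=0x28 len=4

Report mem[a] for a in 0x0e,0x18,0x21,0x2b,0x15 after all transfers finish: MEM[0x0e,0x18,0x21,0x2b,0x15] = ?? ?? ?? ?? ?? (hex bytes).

MEM[0x0e,0x18,0x21,0x2b,0x15] = 8d c2 8d ca 1e

#0 dst[0x04+5] := {0x5c,0x78,0xca,0xc2,0xaf}
#1 dst[0x15+4] := {0xb3,0xea,0x41,0x5c}
#2 dst[0x17+7] := {0xca,0xc2,0xaf,0xc1,0x76,0x45,0x9b}
#3 dst[0x0f+8] := {0xc2,0xaf,0xc1,0x76,0x45,0x9b,0x1e,0x3a}
#4 dst[0x21+2] := {0x8d,0xc2}
#5 dst[0x28+4] := {0x9b,0x1e,0x3a,0xca}
query mem[0x0e]=0x8d, mem[0x18]=0xc2, mem[0x21]=0x8d, mem[0x2b]=0xca, mem[0x15]=0x1e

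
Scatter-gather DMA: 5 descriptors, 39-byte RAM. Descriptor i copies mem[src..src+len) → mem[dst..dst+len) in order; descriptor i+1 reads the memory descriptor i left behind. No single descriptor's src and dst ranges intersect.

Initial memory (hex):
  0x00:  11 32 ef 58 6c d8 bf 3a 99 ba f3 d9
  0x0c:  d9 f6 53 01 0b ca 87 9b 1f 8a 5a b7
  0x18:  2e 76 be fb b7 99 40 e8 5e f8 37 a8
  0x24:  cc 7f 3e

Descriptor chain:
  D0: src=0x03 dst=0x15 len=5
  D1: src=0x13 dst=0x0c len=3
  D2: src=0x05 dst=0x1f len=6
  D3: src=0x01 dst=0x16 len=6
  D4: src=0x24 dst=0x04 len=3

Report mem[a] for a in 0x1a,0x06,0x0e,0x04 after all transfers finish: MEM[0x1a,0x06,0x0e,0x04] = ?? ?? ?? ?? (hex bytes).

[0] 0x03->0x15 len=5 : 58 6c d8 bf 3a
[1] 0x13->0x0c len=3 : 9b 1f 58
[2] 0x05->0x1f len=6 : d8 bf 3a 99 ba f3
[3] 0x01->0x16 len=6 : 32 ef 58 6c d8 bf
[4] 0x24->0x04 len=3 : f3 7f 3e
query mem[0x1a]=0xd8, mem[0x06]=0x3e, mem[0x0e]=0x58, mem[0x04]=0xf3

MEM[0x1a,0x06,0x0e,0x04] = d8 3e 58 f3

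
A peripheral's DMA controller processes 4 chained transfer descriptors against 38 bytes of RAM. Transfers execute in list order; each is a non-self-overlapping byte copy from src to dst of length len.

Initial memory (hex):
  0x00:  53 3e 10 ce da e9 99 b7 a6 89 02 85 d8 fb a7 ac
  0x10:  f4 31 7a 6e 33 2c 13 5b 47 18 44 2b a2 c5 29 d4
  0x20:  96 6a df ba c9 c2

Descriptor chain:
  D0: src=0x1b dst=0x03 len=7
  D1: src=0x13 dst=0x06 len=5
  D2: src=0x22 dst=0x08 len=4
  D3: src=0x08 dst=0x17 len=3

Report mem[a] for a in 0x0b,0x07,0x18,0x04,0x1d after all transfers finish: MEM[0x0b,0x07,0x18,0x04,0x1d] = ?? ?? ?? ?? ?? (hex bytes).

MEM[0x0b,0x07,0x18,0x04,0x1d] = c2 33 ba a2 c5

[0] 0x1b->0x03 len=7 : 2b a2 c5 29 d4 96 6a
[1] 0x13->0x06 len=5 : 6e 33 2c 13 5b
[2] 0x22->0x08 len=4 : df ba c9 c2
[3] 0x08->0x17 len=3 : df ba c9
query mem[0x0b]=0xc2, mem[0x07]=0x33, mem[0x18]=0xba, mem[0x04]=0xa2, mem[0x1d]=0xc5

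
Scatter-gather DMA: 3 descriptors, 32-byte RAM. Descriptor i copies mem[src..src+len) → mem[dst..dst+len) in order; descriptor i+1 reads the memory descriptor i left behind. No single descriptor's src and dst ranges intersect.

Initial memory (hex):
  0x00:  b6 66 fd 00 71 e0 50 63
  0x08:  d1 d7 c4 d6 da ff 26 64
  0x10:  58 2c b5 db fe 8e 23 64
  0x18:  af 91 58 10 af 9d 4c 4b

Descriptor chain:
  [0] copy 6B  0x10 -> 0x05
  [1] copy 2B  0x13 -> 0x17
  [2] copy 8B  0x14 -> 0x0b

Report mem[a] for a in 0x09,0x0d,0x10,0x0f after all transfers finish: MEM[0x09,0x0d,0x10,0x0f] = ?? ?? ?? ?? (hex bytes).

MEM[0x09,0x0d,0x10,0x0f] = fe 23 91 fe

[0] 0x10->0x05 len=6 : 58 2c b5 db fe 8e
[1] 0x13->0x17 len=2 : db fe
[2] 0x14->0x0b len=8 : fe 8e 23 db fe 91 58 10
query mem[0x09]=0xfe, mem[0x0d]=0x23, mem[0x10]=0x91, mem[0x0f]=0xfe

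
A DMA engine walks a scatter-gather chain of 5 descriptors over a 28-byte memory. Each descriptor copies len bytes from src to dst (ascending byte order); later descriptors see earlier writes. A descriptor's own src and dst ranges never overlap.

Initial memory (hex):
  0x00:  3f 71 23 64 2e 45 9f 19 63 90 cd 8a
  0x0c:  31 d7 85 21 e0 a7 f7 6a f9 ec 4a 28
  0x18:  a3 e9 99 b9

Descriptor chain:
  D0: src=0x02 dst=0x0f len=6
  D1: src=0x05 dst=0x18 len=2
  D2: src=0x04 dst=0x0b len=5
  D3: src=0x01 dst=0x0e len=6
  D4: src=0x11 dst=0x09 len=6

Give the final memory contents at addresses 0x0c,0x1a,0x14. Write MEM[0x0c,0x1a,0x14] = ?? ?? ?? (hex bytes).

#0 dst[0x0f+6] := {0x23,0x64,0x2e,0x45,0x9f,0x19}
#1 dst[0x18+2] := {0x45,0x9f}
#2 dst[0x0b+5] := {0x2e,0x45,0x9f,0x19,0x63}
#3 dst[0x0e+6] := {0x71,0x23,0x64,0x2e,0x45,0x9f}
#4 dst[0x09+6] := {0x2e,0x45,0x9f,0x19,0xec,0x4a}
query mem[0x0c]=0x19, mem[0x1a]=0x99, mem[0x14]=0x19

MEM[0x0c,0x1a,0x14] = 19 99 19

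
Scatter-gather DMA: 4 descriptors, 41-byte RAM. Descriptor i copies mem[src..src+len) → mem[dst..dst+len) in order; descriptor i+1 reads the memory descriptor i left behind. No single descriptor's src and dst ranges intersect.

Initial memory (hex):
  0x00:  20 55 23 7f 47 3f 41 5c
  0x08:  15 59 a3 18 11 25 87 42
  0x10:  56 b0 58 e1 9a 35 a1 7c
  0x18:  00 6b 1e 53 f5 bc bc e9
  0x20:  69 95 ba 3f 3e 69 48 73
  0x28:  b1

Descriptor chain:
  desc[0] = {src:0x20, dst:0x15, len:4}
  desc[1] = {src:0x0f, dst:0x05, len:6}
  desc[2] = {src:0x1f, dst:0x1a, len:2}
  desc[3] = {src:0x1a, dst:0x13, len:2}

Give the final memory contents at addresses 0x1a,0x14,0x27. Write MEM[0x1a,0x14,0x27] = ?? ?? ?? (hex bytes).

MEM[0x1a,0x14,0x27] = e9 69 73

#0 dst[0x15+4] := {0x69,0x95,0xba,0x3f}
#1 dst[0x05+6] := {0x42,0x56,0xb0,0x58,0xe1,0x9a}
#2 dst[0x1a+2] := {0xe9,0x69}
#3 dst[0x13+2] := {0xe9,0x69}
query mem[0x1a]=0xe9, mem[0x14]=0x69, mem[0x27]=0x73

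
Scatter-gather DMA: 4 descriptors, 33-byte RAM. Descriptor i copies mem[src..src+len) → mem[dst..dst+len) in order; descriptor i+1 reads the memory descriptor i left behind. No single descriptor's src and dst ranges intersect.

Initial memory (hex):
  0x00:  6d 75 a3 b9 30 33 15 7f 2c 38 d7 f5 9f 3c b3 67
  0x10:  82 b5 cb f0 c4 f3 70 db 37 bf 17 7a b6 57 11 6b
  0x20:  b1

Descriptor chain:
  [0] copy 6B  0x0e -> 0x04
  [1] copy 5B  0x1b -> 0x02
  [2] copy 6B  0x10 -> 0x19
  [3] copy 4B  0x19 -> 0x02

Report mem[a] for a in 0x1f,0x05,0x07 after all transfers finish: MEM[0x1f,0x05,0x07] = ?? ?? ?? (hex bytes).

MEM[0x1f,0x05,0x07] = 6b f0 b5

[0] 0x0e->0x04 len=6 : b3 67 82 b5 cb f0
[1] 0x1b->0x02 len=5 : 7a b6 57 11 6b
[2] 0x10->0x19 len=6 : 82 b5 cb f0 c4 f3
[3] 0x19->0x02 len=4 : 82 b5 cb f0
query mem[0x1f]=0x6b, mem[0x05]=0xf0, mem[0x07]=0xb5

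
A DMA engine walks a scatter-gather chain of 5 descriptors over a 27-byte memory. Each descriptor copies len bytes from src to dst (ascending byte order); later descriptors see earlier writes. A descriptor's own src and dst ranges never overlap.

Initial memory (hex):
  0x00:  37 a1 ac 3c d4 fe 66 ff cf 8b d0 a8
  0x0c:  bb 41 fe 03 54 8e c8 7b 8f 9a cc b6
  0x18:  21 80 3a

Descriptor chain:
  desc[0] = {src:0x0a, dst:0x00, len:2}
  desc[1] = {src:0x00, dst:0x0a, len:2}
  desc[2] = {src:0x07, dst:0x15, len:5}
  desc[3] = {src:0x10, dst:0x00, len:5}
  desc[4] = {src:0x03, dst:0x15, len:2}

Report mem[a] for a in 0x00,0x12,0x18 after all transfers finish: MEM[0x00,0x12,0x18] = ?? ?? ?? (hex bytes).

#0 dst[0x00+2] := {0xd0,0xa8}
#1 dst[0x0a+2] := {0xd0,0xa8}
#2 dst[0x15+5] := {0xff,0xcf,0x8b,0xd0,0xa8}
#3 dst[0x00+5] := {0x54,0x8e,0xc8,0x7b,0x8f}
#4 dst[0x15+2] := {0x7b,0x8f}
query mem[0x00]=0x54, mem[0x12]=0xc8, mem[0x18]=0xd0

MEM[0x00,0x12,0x18] = 54 c8 d0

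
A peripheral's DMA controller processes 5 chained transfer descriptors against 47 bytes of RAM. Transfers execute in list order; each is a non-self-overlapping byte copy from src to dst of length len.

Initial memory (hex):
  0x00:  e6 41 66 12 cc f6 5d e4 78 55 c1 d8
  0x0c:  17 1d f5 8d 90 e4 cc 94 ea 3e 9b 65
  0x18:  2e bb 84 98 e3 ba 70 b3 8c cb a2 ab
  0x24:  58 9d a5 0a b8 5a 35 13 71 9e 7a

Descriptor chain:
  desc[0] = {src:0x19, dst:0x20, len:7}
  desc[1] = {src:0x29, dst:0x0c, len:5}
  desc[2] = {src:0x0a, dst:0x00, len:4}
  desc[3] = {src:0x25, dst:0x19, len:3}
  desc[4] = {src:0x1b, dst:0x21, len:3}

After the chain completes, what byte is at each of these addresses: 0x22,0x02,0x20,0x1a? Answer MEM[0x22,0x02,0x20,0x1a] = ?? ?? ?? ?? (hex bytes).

D0: mem[0x20..0x26] <- [bb 84 98 e3 ba 70 b3]
D1: mem[0x0c..0x10] <- [5a 35 13 71 9e]
D2: mem[0x00..0x03] <- [c1 d8 5a 35]
D3: mem[0x19..0x1b] <- [70 b3 0a]
D4: mem[0x21..0x23] <- [0a e3 ba]
query mem[0x22]=0xe3, mem[0x02]=0x5a, mem[0x20]=0xbb, mem[0x1a]=0xb3

MEM[0x22,0x02,0x20,0x1a] = e3 5a bb b3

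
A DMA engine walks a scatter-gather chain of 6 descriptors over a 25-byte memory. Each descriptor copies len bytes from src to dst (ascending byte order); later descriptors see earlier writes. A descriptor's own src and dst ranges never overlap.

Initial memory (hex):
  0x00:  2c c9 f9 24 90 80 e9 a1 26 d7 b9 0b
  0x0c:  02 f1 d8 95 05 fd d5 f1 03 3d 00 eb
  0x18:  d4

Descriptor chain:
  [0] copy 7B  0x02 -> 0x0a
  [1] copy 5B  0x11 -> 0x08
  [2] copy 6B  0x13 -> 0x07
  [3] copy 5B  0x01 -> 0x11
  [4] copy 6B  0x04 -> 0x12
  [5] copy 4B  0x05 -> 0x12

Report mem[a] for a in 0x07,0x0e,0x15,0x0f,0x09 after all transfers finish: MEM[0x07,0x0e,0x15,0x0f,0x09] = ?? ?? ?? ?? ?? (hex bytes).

MEM[0x07,0x0e,0x15,0x0f,0x09] = f1 e9 03 a1 3d

[0] 0x02->0x0a len=7 : f9 24 90 80 e9 a1 26
[1] 0x11->0x08 len=5 : fd d5 f1 03 3d
[2] 0x13->0x07 len=6 : f1 03 3d 00 eb d4
[3] 0x01->0x11 len=5 : c9 f9 24 90 80
[4] 0x04->0x12 len=6 : 90 80 e9 f1 03 3d
[5] 0x05->0x12 len=4 : 80 e9 f1 03
query mem[0x07]=0xf1, mem[0x0e]=0xe9, mem[0x15]=0x03, mem[0x0f]=0xa1, mem[0x09]=0x3d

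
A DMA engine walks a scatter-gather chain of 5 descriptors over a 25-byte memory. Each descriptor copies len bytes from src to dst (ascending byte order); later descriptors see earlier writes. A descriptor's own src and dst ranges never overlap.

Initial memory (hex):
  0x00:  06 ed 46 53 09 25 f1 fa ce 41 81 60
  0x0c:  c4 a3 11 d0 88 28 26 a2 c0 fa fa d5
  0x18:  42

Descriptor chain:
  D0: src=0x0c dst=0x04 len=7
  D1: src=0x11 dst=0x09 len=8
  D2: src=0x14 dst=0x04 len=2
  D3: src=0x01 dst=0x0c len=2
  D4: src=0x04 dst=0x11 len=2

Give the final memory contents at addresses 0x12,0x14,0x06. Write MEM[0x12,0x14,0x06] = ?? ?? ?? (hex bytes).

MEM[0x12,0x14,0x06] = fa c0 11

#0 dst[0x04+7] := {0xc4,0xa3,0x11,0xd0,0x88,0x28,0x26}
#1 dst[0x09+8] := {0x28,0x26,0xa2,0xc0,0xfa,0xfa,0xd5,0x42}
#2 dst[0x04+2] := {0xc0,0xfa}
#3 dst[0x0c+2] := {0xed,0x46}
#4 dst[0x11+2] := {0xc0,0xfa}
query mem[0x12]=0xfa, mem[0x14]=0xc0, mem[0x06]=0x11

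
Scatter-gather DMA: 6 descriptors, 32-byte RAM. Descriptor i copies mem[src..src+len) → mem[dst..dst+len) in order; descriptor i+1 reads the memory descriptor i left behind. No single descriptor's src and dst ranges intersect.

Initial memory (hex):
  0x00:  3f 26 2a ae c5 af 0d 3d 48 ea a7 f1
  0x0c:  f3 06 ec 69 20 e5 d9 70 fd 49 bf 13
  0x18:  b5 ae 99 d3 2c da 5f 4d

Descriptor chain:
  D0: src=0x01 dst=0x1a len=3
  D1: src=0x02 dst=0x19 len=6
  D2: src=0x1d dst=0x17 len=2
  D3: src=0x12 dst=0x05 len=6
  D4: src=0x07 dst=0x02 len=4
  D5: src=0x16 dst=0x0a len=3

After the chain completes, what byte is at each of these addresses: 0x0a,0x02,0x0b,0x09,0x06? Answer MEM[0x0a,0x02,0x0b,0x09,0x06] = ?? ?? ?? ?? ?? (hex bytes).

MEM[0x0a,0x02,0x0b,0x09,0x06] = bf fd 0d bf 70

D0: mem[0x1a..0x1c] <- [26 2a ae]
D1: mem[0x19..0x1e] <- [2a ae c5 af 0d 3d]
D2: mem[0x17..0x18] <- [0d 3d]
D3: mem[0x05..0x0a] <- [d9 70 fd 49 bf 0d]
D4: mem[0x02..0x05] <- [fd 49 bf 0d]
D5: mem[0x0a..0x0c] <- [bf 0d 3d]
query mem[0x0a]=0xbf, mem[0x02]=0xfd, mem[0x0b]=0x0d, mem[0x09]=0xbf, mem[0x06]=0x70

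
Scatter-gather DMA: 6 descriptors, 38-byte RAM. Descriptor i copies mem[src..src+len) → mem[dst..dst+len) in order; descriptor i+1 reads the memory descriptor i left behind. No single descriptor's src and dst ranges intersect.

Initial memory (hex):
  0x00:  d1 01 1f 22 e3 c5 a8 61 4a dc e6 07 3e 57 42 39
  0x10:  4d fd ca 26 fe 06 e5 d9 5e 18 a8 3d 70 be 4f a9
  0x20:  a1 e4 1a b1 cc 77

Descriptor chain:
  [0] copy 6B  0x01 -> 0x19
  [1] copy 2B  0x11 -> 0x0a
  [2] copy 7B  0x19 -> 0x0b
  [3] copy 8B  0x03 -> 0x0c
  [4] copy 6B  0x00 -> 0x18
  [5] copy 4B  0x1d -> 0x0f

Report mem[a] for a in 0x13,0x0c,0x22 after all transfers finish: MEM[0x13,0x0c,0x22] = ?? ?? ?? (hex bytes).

MEM[0x13,0x0c,0x22] = fd 22 1a

D0: mem[0x19..0x1e] <- [01 1f 22 e3 c5 a8]
D1: mem[0x0a..0x0b] <- [fd ca]
D2: mem[0x0b..0x11] <- [01 1f 22 e3 c5 a8 a9]
D3: mem[0x0c..0x13] <- [22 e3 c5 a8 61 4a dc fd]
D4: mem[0x18..0x1d] <- [d1 01 1f 22 e3 c5]
D5: mem[0x0f..0x12] <- [c5 a8 a9 a1]
query mem[0x13]=0xfd, mem[0x0c]=0x22, mem[0x22]=0x1a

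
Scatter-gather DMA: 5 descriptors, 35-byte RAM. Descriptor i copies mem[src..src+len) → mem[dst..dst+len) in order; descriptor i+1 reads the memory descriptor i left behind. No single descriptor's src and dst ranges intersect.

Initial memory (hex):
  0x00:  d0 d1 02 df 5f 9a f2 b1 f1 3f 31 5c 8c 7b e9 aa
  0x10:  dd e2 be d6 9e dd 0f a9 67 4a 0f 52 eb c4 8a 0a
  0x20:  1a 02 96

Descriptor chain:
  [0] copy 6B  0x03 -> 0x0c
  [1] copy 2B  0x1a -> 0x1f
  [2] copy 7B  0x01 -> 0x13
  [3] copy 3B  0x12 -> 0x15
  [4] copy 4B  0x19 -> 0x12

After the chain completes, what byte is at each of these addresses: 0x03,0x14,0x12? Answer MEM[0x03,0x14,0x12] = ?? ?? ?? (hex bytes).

[0] 0x03->0x0c len=6 : df 5f 9a f2 b1 f1
[1] 0x1a->0x1f len=2 : 0f 52
[2] 0x01->0x13 len=7 : d1 02 df 5f 9a f2 b1
[3] 0x12->0x15 len=3 : be d1 02
[4] 0x19->0x12 len=4 : b1 0f 52 eb
query mem[0x03]=0xdf, mem[0x14]=0x52, mem[0x12]=0xb1

MEM[0x03,0x14,0x12] = df 52 b1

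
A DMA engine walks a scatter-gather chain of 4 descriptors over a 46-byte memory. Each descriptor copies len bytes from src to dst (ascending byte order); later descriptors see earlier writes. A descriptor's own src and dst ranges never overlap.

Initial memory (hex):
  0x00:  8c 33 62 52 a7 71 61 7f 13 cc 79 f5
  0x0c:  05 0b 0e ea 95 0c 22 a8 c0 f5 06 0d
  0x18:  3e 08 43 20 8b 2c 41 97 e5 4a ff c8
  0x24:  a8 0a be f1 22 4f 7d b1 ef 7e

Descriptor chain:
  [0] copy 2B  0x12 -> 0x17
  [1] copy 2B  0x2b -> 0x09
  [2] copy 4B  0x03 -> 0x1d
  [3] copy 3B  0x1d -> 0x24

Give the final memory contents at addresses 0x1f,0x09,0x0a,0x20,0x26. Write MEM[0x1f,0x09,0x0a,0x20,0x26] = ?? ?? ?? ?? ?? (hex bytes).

MEM[0x1f,0x09,0x0a,0x20,0x26] = 71 b1 ef 61 71

  after D0: wrote 2B at 0x17 = 22a8
  after D1: wrote 2B at 0x09 = b1ef
  after D2: wrote 4B at 0x1d = 52a77161
  after D3: wrote 3B at 0x24 = 52a771
query mem[0x1f]=0x71, mem[0x09]=0xb1, mem[0x0a]=0xef, mem[0x20]=0x61, mem[0x26]=0x71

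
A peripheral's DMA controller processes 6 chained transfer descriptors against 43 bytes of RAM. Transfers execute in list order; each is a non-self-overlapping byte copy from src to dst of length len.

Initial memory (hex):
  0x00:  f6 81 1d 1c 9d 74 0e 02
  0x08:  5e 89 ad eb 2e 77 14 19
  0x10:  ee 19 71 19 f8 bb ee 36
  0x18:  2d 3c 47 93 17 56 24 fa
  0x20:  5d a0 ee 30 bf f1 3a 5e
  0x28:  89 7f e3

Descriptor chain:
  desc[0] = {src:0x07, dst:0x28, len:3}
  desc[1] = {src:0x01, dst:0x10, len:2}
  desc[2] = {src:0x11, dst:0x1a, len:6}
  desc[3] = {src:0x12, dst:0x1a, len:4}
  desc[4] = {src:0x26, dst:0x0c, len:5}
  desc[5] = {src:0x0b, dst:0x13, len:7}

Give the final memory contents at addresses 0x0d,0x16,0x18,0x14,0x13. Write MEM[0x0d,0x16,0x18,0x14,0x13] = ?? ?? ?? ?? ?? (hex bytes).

MEM[0x0d,0x16,0x18,0x14,0x13] = 5e 02 89 3a eb

[0] 0x07->0x28 len=3 : 02 5e 89
[1] 0x01->0x10 len=2 : 81 1d
[2] 0x11->0x1a len=6 : 1d 71 19 f8 bb ee
[3] 0x12->0x1a len=4 : 71 19 f8 bb
[4] 0x26->0x0c len=5 : 3a 5e 02 5e 89
[5] 0x0b->0x13 len=7 : eb 3a 5e 02 5e 89 1d
query mem[0x0d]=0x5e, mem[0x16]=0x02, mem[0x18]=0x89, mem[0x14]=0x3a, mem[0x13]=0xeb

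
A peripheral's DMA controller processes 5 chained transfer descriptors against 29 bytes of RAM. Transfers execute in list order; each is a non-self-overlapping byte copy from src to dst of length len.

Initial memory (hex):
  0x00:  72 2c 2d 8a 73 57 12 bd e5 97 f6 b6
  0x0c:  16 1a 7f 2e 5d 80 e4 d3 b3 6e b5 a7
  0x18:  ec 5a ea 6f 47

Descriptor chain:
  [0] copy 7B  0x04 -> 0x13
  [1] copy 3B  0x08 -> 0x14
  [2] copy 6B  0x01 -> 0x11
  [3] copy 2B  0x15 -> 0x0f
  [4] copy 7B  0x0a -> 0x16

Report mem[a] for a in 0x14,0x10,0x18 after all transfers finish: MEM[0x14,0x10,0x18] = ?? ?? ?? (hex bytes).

MEM[0x14,0x10,0x18] = 73 12 16

#0 dst[0x13+7] := {0x73,0x57,0x12,0xbd,0xe5,0x97,0xf6}
#1 dst[0x14+3] := {0xe5,0x97,0xf6}
#2 dst[0x11+6] := {0x2c,0x2d,0x8a,0x73,0x57,0x12}
#3 dst[0x0f+2] := {0x57,0x12}
#4 dst[0x16+7] := {0xf6,0xb6,0x16,0x1a,0x7f,0x57,0x12}
query mem[0x14]=0x73, mem[0x10]=0x12, mem[0x18]=0x16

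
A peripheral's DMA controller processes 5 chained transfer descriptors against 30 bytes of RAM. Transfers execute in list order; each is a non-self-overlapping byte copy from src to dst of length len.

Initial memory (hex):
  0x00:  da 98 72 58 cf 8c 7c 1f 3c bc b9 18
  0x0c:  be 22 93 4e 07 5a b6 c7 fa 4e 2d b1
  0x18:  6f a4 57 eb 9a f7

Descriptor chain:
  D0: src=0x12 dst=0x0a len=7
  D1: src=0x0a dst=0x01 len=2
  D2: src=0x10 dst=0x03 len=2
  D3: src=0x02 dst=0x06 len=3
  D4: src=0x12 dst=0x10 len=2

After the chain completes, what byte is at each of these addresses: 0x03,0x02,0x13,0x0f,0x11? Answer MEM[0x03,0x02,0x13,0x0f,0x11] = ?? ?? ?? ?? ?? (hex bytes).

MEM[0x03,0x02,0x13,0x0f,0x11] = 6f c7 c7 b1 c7

D0: mem[0x0a..0x10] <- [b6 c7 fa 4e 2d b1 6f]
D1: mem[0x01..0x02] <- [b6 c7]
D2: mem[0x03..0x04] <- [6f 5a]
D3: mem[0x06..0x08] <- [c7 6f 5a]
D4: mem[0x10..0x11] <- [b6 c7]
query mem[0x03]=0x6f, mem[0x02]=0xc7, mem[0x13]=0xc7, mem[0x0f]=0xb1, mem[0x11]=0xc7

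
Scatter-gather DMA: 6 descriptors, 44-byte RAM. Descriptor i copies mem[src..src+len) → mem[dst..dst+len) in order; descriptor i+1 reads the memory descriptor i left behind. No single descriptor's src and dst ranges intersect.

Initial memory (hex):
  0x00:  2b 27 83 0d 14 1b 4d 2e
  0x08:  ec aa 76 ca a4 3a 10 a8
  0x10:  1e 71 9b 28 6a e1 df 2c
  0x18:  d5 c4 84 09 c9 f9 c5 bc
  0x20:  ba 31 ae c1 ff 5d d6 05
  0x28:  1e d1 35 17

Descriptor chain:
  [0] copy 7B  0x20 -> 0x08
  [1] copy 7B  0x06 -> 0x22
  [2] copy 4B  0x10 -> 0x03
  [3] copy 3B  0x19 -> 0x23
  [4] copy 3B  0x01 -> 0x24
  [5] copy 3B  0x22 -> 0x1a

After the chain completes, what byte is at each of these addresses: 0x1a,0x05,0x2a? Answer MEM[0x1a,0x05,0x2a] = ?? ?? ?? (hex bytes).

MEM[0x1a,0x05,0x2a] = 4d 9b 35

  after D0: wrote 7B at 0x08 = ba31aec1ff5dd6
  after D1: wrote 7B at 0x22 = 4d2eba31aec1ff
  after D2: wrote 4B at 0x03 = 1e719b28
  after D3: wrote 3B at 0x23 = c48409
  after D4: wrote 3B at 0x24 = 27831e
  after D5: wrote 3B at 0x1a = 4dc427
query mem[0x1a]=0x4d, mem[0x05]=0x9b, mem[0x2a]=0x35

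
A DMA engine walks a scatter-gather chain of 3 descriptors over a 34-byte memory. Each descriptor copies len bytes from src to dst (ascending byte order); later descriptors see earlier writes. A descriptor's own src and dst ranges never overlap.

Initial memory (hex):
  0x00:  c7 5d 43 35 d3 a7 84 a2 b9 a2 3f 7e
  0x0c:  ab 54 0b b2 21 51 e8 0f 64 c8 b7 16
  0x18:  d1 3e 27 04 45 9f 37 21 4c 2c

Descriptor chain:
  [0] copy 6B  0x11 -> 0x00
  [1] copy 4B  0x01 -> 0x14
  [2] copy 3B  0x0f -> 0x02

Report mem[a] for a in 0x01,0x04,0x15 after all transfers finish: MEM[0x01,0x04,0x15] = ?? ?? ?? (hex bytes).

  after D0: wrote 6B at 0x00 = 51e80f64c8b7
  after D1: wrote 4B at 0x14 = e80f64c8
  after D2: wrote 3B at 0x02 = b22151
query mem[0x01]=0xe8, mem[0x04]=0x51, mem[0x15]=0x0f

MEM[0x01,0x04,0x15] = e8 51 0f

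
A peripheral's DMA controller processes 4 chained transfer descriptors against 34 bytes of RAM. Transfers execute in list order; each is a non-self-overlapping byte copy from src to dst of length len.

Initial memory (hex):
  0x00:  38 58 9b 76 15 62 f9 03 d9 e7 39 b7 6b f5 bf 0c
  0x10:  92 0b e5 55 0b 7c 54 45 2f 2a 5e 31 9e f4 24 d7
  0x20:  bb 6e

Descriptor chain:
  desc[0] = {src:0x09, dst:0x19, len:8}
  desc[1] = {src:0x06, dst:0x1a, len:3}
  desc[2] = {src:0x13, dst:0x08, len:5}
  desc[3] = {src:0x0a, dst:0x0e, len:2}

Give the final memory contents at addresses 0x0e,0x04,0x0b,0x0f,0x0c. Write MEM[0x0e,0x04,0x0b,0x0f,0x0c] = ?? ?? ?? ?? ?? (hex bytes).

#0 dst[0x19+8] := {0xe7,0x39,0xb7,0x6b,0xf5,0xbf,0x0c,0x92}
#1 dst[0x1a+3] := {0xf9,0x03,0xd9}
#2 dst[0x08+5] := {0x55,0x0b,0x7c,0x54,0x45}
#3 dst[0x0e+2] := {0x7c,0x54}
query mem[0x0e]=0x7c, mem[0x04]=0x15, mem[0x0b]=0x54, mem[0x0f]=0x54, mem[0x0c]=0x45

MEM[0x0e,0x04,0x0b,0x0f,0x0c] = 7c 15 54 54 45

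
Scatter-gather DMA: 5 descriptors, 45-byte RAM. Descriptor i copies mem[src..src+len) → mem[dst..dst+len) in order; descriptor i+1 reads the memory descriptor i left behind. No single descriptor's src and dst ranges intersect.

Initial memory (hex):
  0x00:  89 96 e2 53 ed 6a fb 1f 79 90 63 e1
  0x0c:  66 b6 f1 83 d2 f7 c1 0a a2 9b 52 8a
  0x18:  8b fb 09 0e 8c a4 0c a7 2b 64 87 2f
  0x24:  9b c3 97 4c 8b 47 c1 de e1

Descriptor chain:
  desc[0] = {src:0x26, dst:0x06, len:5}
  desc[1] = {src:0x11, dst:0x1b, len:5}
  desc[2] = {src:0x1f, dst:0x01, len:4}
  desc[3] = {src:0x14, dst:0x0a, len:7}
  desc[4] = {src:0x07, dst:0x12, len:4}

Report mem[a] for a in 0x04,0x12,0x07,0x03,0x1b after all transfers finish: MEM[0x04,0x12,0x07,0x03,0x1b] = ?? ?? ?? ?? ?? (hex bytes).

MEM[0x04,0x12,0x07,0x03,0x1b] = 87 4c 4c 64 f7

  after D0: wrote 5B at 0x06 = 974c8b47c1
  after D1: wrote 5B at 0x1b = f7c10aa29b
  after D2: wrote 4B at 0x01 = 9b2b6487
  after D3: wrote 7B at 0x0a = a29b528a8bfb09
  after D4: wrote 4B at 0x12 = 4c8b47a2
query mem[0x04]=0x87, mem[0x12]=0x4c, mem[0x07]=0x4c, mem[0x03]=0x64, mem[0x1b]=0xf7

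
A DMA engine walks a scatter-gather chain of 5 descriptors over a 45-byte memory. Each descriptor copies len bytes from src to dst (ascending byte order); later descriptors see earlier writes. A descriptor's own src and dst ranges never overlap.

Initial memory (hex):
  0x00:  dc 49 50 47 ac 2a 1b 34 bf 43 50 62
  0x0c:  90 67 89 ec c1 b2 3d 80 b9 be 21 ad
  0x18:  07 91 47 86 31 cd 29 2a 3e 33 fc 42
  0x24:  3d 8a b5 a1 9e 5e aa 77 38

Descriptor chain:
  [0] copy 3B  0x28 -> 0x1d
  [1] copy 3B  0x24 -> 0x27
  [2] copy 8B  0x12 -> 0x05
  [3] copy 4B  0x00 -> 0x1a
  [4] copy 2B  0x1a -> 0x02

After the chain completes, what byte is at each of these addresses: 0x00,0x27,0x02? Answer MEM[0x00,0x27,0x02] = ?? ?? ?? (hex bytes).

MEM[0x00,0x27,0x02] = dc 3d dc

D0: mem[0x1d..0x1f] <- [9e 5e aa]
D1: mem[0x27..0x29] <- [3d 8a b5]
D2: mem[0x05..0x0c] <- [3d 80 b9 be 21 ad 07 91]
D3: mem[0x1a..0x1d] <- [dc 49 50 47]
D4: mem[0x02..0x03] <- [dc 49]
query mem[0x00]=0xdc, mem[0x27]=0x3d, mem[0x02]=0xdc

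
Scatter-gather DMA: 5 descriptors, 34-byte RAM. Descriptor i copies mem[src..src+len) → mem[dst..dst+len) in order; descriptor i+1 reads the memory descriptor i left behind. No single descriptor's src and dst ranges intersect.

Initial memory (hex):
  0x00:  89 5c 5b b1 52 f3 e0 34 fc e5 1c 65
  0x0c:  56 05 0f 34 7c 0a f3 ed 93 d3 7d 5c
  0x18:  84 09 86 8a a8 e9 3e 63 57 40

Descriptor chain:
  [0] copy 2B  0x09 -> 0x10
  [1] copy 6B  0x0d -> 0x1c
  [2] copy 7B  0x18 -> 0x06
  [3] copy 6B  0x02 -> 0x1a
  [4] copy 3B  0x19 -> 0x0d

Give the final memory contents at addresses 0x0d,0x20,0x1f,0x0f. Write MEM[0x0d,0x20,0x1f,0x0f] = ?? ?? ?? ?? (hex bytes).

MEM[0x0d,0x20,0x1f,0x0f] = 09 1c 09 b1

  after D0: wrote 2B at 0x10 = e51c
  after D1: wrote 6B at 0x1c = 050f34e51cf3
  after D2: wrote 7B at 0x06 = 8409868a050f34
  after D3: wrote 6B at 0x1a = 5bb152f38409
  after D4: wrote 3B at 0x0d = 095bb1
query mem[0x0d]=0x09, mem[0x20]=0x1c, mem[0x1f]=0x09, mem[0x0f]=0xb1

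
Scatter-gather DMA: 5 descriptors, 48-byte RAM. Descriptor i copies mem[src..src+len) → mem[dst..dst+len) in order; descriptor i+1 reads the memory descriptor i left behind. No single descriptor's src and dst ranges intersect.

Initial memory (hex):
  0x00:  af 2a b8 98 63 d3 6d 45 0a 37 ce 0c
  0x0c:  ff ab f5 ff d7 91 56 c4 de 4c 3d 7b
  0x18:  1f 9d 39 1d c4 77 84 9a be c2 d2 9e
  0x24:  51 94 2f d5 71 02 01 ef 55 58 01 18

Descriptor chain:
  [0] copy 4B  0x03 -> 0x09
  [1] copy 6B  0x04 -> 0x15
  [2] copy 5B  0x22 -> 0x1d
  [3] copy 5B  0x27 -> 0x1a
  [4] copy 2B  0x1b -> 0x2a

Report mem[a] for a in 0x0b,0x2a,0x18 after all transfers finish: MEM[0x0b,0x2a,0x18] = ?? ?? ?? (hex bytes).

  after D0: wrote 4B at 0x09 = 9863d36d
  after D1: wrote 6B at 0x15 = 63d36d450a98
  after D2: wrote 5B at 0x1d = d29e51942f
  after D3: wrote 5B at 0x1a = d5710201ef
  after D4: wrote 2B at 0x2a = 7102
query mem[0x0b]=0xd3, mem[0x2a]=0x71, mem[0x18]=0x45

MEM[0x0b,0x2a,0x18] = d3 71 45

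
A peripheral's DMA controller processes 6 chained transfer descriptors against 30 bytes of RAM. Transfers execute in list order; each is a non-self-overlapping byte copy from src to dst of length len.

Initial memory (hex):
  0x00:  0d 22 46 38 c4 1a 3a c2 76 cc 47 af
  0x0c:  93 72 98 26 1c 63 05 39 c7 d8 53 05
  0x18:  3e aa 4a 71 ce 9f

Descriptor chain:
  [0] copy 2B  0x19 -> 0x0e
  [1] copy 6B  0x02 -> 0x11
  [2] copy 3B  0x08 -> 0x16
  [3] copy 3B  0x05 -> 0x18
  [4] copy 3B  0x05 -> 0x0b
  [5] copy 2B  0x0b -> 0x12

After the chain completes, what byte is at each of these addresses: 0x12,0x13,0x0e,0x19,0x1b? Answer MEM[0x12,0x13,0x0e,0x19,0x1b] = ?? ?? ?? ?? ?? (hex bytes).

MEM[0x12,0x13,0x0e,0x19,0x1b] = 1a 3a aa 3a 71

[0] 0x19->0x0e len=2 : aa 4a
[1] 0x02->0x11 len=6 : 46 38 c4 1a 3a c2
[2] 0x08->0x16 len=3 : 76 cc 47
[3] 0x05->0x18 len=3 : 1a 3a c2
[4] 0x05->0x0b len=3 : 1a 3a c2
[5] 0x0b->0x12 len=2 : 1a 3a
query mem[0x12]=0x1a, mem[0x13]=0x3a, mem[0x0e]=0xaa, mem[0x19]=0x3a, mem[0x1b]=0x71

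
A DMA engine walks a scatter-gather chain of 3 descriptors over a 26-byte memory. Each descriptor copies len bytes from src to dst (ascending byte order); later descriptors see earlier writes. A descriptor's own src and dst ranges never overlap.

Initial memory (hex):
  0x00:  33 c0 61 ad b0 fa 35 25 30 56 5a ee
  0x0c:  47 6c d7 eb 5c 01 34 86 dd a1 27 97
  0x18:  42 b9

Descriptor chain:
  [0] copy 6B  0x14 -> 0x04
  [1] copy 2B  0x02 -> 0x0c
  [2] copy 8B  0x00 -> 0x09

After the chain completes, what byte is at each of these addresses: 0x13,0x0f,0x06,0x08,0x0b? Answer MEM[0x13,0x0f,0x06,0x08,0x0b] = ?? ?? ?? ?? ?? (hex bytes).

D0: mem[0x04..0x09] <- [dd a1 27 97 42 b9]
D1: mem[0x0c..0x0d] <- [61 ad]
D2: mem[0x09..0x10] <- [33 c0 61 ad dd a1 27 97]
query mem[0x13]=0x86, mem[0x0f]=0x27, mem[0x06]=0x27, mem[0x08]=0x42, mem[0x0b]=0x61

MEM[0x13,0x0f,0x06,0x08,0x0b] = 86 27 27 42 61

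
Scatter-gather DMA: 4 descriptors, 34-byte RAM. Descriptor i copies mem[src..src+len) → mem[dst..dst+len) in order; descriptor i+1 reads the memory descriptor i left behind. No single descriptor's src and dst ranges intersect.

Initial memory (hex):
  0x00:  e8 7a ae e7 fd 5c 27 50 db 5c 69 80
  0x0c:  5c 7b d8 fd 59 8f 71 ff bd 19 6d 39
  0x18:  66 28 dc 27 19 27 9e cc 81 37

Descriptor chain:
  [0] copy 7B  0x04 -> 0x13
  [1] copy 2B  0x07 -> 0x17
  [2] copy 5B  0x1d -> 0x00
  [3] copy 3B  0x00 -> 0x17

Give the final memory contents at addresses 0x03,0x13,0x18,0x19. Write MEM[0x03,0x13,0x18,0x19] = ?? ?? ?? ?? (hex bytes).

MEM[0x03,0x13,0x18,0x19] = 81 fd 9e cc

#0 dst[0x13+7] := {0xfd,0x5c,0x27,0x50,0xdb,0x5c,0x69}
#1 dst[0x17+2] := {0x50,0xdb}
#2 dst[0x00+5] := {0x27,0x9e,0xcc,0x81,0x37}
#3 dst[0x17+3] := {0x27,0x9e,0xcc}
query mem[0x03]=0x81, mem[0x13]=0xfd, mem[0x18]=0x9e, mem[0x19]=0xcc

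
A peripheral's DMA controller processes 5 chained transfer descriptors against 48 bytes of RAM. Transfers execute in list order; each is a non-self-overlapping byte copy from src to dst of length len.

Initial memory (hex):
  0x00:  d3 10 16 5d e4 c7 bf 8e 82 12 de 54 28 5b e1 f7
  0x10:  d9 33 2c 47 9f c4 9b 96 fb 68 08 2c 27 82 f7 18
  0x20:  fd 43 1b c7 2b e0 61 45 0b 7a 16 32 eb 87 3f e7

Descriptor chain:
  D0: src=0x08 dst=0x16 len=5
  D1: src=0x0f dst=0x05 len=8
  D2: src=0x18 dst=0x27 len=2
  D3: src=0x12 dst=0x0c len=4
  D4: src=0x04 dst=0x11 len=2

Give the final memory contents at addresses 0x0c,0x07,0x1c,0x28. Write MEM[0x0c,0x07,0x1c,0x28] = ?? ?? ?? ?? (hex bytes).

MEM[0x0c,0x07,0x1c,0x28] = 2c 33 27 54

#0 dst[0x16+5] := {0x82,0x12,0xde,0x54,0x28}
#1 dst[0x05+8] := {0xf7,0xd9,0x33,0x2c,0x47,0x9f,0xc4,0x82}
#2 dst[0x27+2] := {0xde,0x54}
#3 dst[0x0c+4] := {0x2c,0x47,0x9f,0xc4}
#4 dst[0x11+2] := {0xe4,0xf7}
query mem[0x0c]=0x2c, mem[0x07]=0x33, mem[0x1c]=0x27, mem[0x28]=0x54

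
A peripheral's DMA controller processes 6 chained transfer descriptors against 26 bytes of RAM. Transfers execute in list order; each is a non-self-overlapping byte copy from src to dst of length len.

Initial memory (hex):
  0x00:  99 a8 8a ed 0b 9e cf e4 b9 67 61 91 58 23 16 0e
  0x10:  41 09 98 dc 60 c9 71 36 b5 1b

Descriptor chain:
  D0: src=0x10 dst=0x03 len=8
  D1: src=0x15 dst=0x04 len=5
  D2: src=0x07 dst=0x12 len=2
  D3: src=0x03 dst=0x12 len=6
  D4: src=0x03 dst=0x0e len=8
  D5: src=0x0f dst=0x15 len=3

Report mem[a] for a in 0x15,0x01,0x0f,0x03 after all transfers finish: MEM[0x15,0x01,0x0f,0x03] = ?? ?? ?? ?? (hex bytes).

MEM[0x15,0x01,0x0f,0x03] = c9 a8 c9 41

  after D0: wrote 8B at 0x03 = 410998dc60c97136
  after D1: wrote 5B at 0x04 = c97136b51b
  after D2: wrote 2B at 0x12 = b51b
  after D3: wrote 6B at 0x12 = 41c97136b51b
  after D4: wrote 8B at 0x0e = 41c97136b51b7136
  after D5: wrote 3B at 0x15 = c97136
query mem[0x15]=0xc9, mem[0x01]=0xa8, mem[0x0f]=0xc9, mem[0x03]=0x41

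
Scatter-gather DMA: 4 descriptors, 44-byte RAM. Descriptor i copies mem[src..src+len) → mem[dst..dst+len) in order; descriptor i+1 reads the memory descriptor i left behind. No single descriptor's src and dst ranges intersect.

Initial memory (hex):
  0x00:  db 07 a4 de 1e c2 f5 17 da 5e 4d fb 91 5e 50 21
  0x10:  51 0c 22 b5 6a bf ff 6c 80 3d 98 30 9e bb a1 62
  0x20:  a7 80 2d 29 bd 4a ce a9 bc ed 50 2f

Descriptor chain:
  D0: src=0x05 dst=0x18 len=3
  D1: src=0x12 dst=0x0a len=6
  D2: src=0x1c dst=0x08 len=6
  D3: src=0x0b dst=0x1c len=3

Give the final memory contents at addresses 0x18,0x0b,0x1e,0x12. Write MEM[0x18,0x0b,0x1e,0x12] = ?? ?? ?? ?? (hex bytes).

MEM[0x18,0x0b,0x1e,0x12] = c2 62 80 22

  after D0: wrote 3B at 0x18 = c2f517
  after D1: wrote 6B at 0x0a = 22b56abfff6c
  after D2: wrote 6B at 0x08 = 9ebba162a780
  after D3: wrote 3B at 0x1c = 62a780
query mem[0x18]=0xc2, mem[0x0b]=0x62, mem[0x1e]=0x80, mem[0x12]=0x22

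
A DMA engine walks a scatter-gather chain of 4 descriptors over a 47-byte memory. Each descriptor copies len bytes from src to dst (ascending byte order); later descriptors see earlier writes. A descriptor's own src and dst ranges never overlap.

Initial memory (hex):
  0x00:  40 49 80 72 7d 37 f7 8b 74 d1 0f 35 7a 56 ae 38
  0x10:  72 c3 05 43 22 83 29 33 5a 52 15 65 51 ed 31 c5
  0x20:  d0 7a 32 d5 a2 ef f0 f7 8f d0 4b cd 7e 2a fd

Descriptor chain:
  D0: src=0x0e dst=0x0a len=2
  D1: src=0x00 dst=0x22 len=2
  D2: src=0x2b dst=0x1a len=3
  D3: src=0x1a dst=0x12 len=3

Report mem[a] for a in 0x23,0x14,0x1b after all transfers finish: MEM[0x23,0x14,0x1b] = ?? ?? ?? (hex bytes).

D0: mem[0x0a..0x0b] <- [ae 38]
D1: mem[0x22..0x23] <- [40 49]
D2: mem[0x1a..0x1c] <- [cd 7e 2a]
D3: mem[0x12..0x14] <- [cd 7e 2a]
query mem[0x23]=0x49, mem[0x14]=0x2a, mem[0x1b]=0x7e

MEM[0x23,0x14,0x1b] = 49 2a 7e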